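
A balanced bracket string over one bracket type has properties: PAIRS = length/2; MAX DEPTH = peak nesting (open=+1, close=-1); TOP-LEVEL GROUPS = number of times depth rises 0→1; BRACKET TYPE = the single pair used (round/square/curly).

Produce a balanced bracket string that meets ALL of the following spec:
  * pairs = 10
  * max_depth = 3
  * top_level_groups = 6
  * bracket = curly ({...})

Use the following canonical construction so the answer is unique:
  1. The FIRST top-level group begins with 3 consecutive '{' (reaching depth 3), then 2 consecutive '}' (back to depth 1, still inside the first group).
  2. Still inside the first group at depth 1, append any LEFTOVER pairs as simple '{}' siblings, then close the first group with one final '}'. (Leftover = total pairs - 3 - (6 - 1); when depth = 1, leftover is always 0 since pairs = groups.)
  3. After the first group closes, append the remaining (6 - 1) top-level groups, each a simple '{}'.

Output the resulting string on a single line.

Answer: {{{}}{}{}}{}{}{}{}{}

Derivation:
Spec: pairs=10 depth=3 groups=6
Leftover pairs = 10 - 3 - (6-1) = 2
First group: deep chain of depth 3 + 2 sibling pairs
Remaining 5 groups: simple '{}' each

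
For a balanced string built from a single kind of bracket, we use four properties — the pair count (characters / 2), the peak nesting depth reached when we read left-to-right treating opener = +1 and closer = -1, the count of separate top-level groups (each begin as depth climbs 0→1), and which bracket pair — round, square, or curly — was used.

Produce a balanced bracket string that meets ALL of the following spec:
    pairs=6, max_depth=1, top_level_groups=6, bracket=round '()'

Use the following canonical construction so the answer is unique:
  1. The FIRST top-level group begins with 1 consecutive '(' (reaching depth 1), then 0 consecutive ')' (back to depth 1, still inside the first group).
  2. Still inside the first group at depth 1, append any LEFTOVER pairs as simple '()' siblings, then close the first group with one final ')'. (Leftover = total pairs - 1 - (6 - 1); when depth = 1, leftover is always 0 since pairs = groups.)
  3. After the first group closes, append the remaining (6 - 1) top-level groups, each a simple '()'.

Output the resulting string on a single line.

Answer: ()()()()()()

Derivation:
Spec: pairs=6 depth=1 groups=6
Leftover pairs = 6 - 1 - (6-1) = 0
First group: deep chain of depth 1 + 0 sibling pairs
Remaining 5 groups: simple '()' each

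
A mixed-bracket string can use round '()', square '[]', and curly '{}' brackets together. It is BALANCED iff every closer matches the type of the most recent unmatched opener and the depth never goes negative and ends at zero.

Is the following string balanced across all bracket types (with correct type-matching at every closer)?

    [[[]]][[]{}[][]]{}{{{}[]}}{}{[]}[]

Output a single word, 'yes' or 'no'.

pos 0: push '['; stack = [
pos 1: push '['; stack = [[
pos 2: push '['; stack = [[[
pos 3: ']' matches '['; pop; stack = [[
pos 4: ']' matches '['; pop; stack = [
pos 5: ']' matches '['; pop; stack = (empty)
pos 6: push '['; stack = [
pos 7: push '['; stack = [[
pos 8: ']' matches '['; pop; stack = [
pos 9: push '{'; stack = [{
pos 10: '}' matches '{'; pop; stack = [
pos 11: push '['; stack = [[
pos 12: ']' matches '['; pop; stack = [
pos 13: push '['; stack = [[
pos 14: ']' matches '['; pop; stack = [
pos 15: ']' matches '['; pop; stack = (empty)
pos 16: push '{'; stack = {
pos 17: '}' matches '{'; pop; stack = (empty)
pos 18: push '{'; stack = {
pos 19: push '{'; stack = {{
pos 20: push '{'; stack = {{{
pos 21: '}' matches '{'; pop; stack = {{
pos 22: push '['; stack = {{[
pos 23: ']' matches '['; pop; stack = {{
pos 24: '}' matches '{'; pop; stack = {
pos 25: '}' matches '{'; pop; stack = (empty)
pos 26: push '{'; stack = {
pos 27: '}' matches '{'; pop; stack = (empty)
pos 28: push '{'; stack = {
pos 29: push '['; stack = {[
pos 30: ']' matches '['; pop; stack = {
pos 31: '}' matches '{'; pop; stack = (empty)
pos 32: push '['; stack = [
pos 33: ']' matches '['; pop; stack = (empty)
end: stack empty → VALID
Verdict: properly nested → yes

Answer: yes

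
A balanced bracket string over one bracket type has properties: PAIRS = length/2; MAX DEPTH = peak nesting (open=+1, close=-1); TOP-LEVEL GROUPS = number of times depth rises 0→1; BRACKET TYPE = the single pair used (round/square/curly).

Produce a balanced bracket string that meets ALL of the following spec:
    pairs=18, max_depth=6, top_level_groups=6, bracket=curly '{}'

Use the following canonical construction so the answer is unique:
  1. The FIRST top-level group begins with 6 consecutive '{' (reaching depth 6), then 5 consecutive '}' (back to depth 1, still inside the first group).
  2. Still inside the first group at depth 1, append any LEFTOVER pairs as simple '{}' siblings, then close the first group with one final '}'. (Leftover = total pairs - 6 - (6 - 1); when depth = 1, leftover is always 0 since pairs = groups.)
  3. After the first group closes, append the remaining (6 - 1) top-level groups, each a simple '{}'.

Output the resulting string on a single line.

Answer: {{{{{{}}}}}{}{}{}{}{}{}{}}{}{}{}{}{}

Derivation:
Spec: pairs=18 depth=6 groups=6
Leftover pairs = 18 - 6 - (6-1) = 7
First group: deep chain of depth 6 + 7 sibling pairs
Remaining 5 groups: simple '{}' each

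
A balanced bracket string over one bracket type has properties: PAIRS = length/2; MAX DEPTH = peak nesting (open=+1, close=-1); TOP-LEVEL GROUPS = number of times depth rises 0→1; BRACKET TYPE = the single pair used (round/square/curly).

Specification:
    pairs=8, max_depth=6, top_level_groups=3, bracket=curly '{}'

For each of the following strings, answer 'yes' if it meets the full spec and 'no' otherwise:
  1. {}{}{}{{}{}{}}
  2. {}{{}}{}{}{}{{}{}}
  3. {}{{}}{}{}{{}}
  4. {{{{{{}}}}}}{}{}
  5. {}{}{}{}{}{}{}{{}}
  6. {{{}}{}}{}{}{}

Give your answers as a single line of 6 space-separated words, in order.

String 1 '{}{}{}{{}{}{}}': depth seq [1 0 1 0 1 0 1 2 1 2 1 2 1 0]
  -> pairs=7 depth=2 groups=4 -> no
String 2 '{}{{}}{}{}{}{{}{}}': depth seq [1 0 1 2 1 0 1 0 1 0 1 0 1 2 1 2 1 0]
  -> pairs=9 depth=2 groups=6 -> no
String 3 '{}{{}}{}{}{{}}': depth seq [1 0 1 2 1 0 1 0 1 0 1 2 1 0]
  -> pairs=7 depth=2 groups=5 -> no
String 4 '{{{{{{}}}}}}{}{}': depth seq [1 2 3 4 5 6 5 4 3 2 1 0 1 0 1 0]
  -> pairs=8 depth=6 groups=3 -> yes
String 5 '{}{}{}{}{}{}{}{{}}': depth seq [1 0 1 0 1 0 1 0 1 0 1 0 1 0 1 2 1 0]
  -> pairs=9 depth=2 groups=8 -> no
String 6 '{{{}}{}}{}{}{}': depth seq [1 2 3 2 1 2 1 0 1 0 1 0 1 0]
  -> pairs=7 depth=3 groups=4 -> no

Answer: no no no yes no no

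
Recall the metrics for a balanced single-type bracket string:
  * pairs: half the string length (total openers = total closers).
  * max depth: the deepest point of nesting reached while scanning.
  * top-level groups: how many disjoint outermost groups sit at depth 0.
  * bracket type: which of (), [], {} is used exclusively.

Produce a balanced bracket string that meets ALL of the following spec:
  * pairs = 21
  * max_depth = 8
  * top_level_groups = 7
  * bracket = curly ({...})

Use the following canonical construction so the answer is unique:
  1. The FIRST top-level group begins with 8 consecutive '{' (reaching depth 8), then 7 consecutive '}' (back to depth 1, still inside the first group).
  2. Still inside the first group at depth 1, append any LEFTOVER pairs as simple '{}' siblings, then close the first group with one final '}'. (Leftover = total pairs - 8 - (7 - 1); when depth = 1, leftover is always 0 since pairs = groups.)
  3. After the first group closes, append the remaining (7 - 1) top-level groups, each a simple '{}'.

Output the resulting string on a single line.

Spec: pairs=21 depth=8 groups=7
Leftover pairs = 21 - 8 - (7-1) = 7
First group: deep chain of depth 8 + 7 sibling pairs
Remaining 6 groups: simple '{}' each

Answer: {{{{{{{{}}}}}}}{}{}{}{}{}{}{}}{}{}{}{}{}{}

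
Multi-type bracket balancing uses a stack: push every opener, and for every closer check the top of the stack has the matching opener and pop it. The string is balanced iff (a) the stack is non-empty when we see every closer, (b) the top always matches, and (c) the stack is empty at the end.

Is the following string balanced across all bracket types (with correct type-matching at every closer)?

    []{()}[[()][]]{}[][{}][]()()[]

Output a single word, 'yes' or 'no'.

pos 0: push '['; stack = [
pos 1: ']' matches '['; pop; stack = (empty)
pos 2: push '{'; stack = {
pos 3: push '('; stack = {(
pos 4: ')' matches '('; pop; stack = {
pos 5: '}' matches '{'; pop; stack = (empty)
pos 6: push '['; stack = [
pos 7: push '['; stack = [[
pos 8: push '('; stack = [[(
pos 9: ')' matches '('; pop; stack = [[
pos 10: ']' matches '['; pop; stack = [
pos 11: push '['; stack = [[
pos 12: ']' matches '['; pop; stack = [
pos 13: ']' matches '['; pop; stack = (empty)
pos 14: push '{'; stack = {
pos 15: '}' matches '{'; pop; stack = (empty)
pos 16: push '['; stack = [
pos 17: ']' matches '['; pop; stack = (empty)
pos 18: push '['; stack = [
pos 19: push '{'; stack = [{
pos 20: '}' matches '{'; pop; stack = [
pos 21: ']' matches '['; pop; stack = (empty)
pos 22: push '['; stack = [
pos 23: ']' matches '['; pop; stack = (empty)
pos 24: push '('; stack = (
pos 25: ')' matches '('; pop; stack = (empty)
pos 26: push '('; stack = (
pos 27: ')' matches '('; pop; stack = (empty)
pos 28: push '['; stack = [
pos 29: ']' matches '['; pop; stack = (empty)
end: stack empty → VALID
Verdict: properly nested → yes

Answer: yes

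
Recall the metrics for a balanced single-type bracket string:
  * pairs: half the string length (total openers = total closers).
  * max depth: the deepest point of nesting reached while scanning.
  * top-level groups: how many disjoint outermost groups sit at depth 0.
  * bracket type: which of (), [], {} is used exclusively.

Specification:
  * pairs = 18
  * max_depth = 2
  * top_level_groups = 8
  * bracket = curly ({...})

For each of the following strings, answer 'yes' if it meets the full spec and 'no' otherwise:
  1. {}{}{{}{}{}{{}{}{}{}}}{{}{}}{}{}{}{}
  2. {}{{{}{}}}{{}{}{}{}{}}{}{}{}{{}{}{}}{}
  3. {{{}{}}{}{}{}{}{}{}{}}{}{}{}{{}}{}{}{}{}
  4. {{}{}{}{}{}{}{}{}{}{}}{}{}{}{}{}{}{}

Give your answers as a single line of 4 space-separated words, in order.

Answer: no no no yes

Derivation:
String 1 '{}{}{{}{}{}{{}{}{}{}}}{{}{}}{}{}{}{}': depth seq [1 0 1 0 1 2 1 2 1 2 1 2 3 2 3 2 3 2 3 2 1 0 1 2 1 2 1 0 1 0 1 0 1 0 1 0]
  -> pairs=18 depth=3 groups=8 -> no
String 2 '{}{{{}{}}}{{}{}{}{}{}}{}{}{}{{}{}{}}{}': depth seq [1 0 1 2 3 2 3 2 1 0 1 2 1 2 1 2 1 2 1 2 1 0 1 0 1 0 1 0 1 2 1 2 1 2 1 0 1 0]
  -> pairs=19 depth=3 groups=8 -> no
String 3 '{{{}{}}{}{}{}{}{}{}{}}{}{}{}{{}}{}{}{}{}': depth seq [1 2 3 2 3 2 1 2 1 2 1 2 1 2 1 2 1 2 1 2 1 0 1 0 1 0 1 0 1 2 1 0 1 0 1 0 1 0 1 0]
  -> pairs=20 depth=3 groups=9 -> no
String 4 '{{}{}{}{}{}{}{}{}{}{}}{}{}{}{}{}{}{}': depth seq [1 2 1 2 1 2 1 2 1 2 1 2 1 2 1 2 1 2 1 2 1 0 1 0 1 0 1 0 1 0 1 0 1 0 1 0]
  -> pairs=18 depth=2 groups=8 -> yes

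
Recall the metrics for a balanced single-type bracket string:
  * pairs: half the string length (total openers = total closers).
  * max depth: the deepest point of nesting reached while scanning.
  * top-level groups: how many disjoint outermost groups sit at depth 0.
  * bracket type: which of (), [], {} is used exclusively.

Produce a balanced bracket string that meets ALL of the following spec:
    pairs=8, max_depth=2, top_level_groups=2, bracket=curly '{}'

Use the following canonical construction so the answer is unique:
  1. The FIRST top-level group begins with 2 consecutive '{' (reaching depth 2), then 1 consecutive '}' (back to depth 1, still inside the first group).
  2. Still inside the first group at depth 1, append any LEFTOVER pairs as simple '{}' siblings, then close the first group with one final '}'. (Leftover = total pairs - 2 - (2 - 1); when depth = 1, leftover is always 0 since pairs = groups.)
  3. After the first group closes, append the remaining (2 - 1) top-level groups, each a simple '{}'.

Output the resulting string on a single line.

Answer: {{}{}{}{}{}{}}{}

Derivation:
Spec: pairs=8 depth=2 groups=2
Leftover pairs = 8 - 2 - (2-1) = 5
First group: deep chain of depth 2 + 5 sibling pairs
Remaining 1 groups: simple '{}' each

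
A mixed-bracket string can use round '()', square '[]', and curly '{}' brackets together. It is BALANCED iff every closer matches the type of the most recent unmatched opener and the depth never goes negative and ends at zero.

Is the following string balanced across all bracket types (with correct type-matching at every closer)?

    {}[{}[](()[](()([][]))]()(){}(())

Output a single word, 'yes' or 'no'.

pos 0: push '{'; stack = {
pos 1: '}' matches '{'; pop; stack = (empty)
pos 2: push '['; stack = [
pos 3: push '{'; stack = [{
pos 4: '}' matches '{'; pop; stack = [
pos 5: push '['; stack = [[
pos 6: ']' matches '['; pop; stack = [
pos 7: push '('; stack = [(
pos 8: push '('; stack = [((
pos 9: ')' matches '('; pop; stack = [(
pos 10: push '['; stack = [([
pos 11: ']' matches '['; pop; stack = [(
pos 12: push '('; stack = [((
pos 13: push '('; stack = [(((
pos 14: ')' matches '('; pop; stack = [((
pos 15: push '('; stack = [(((
pos 16: push '['; stack = [((([
pos 17: ']' matches '['; pop; stack = [(((
pos 18: push '['; stack = [((([
pos 19: ']' matches '['; pop; stack = [(((
pos 20: ')' matches '('; pop; stack = [((
pos 21: ')' matches '('; pop; stack = [(
pos 22: saw closer ']' but top of stack is '(' (expected ')') → INVALID
Verdict: type mismatch at position 22: ']' closes '(' → no

Answer: no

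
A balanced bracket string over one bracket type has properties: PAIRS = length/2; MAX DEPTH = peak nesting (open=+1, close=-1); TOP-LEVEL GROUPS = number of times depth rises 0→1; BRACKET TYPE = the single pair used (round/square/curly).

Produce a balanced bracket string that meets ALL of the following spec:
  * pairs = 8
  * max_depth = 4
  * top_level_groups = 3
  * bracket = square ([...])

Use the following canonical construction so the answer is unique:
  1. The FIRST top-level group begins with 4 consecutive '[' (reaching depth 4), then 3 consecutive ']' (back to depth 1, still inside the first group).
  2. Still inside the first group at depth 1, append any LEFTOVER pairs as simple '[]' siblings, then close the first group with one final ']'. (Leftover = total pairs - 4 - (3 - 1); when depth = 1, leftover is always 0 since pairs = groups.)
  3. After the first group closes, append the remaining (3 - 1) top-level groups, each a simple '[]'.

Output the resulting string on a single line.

Answer: [[[[]]][][]][][]

Derivation:
Spec: pairs=8 depth=4 groups=3
Leftover pairs = 8 - 4 - (3-1) = 2
First group: deep chain of depth 4 + 2 sibling pairs
Remaining 2 groups: simple '[]' each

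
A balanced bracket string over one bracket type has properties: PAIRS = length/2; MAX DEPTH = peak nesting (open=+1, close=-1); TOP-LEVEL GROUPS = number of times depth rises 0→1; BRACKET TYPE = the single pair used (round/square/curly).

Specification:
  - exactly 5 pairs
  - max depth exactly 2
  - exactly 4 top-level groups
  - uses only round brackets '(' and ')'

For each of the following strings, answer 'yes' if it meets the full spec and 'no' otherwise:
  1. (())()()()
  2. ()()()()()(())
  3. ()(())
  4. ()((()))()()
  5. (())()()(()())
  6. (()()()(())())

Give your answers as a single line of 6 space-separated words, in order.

Answer: yes no no no no no

Derivation:
String 1 '(())()()()': depth seq [1 2 1 0 1 0 1 0 1 0]
  -> pairs=5 depth=2 groups=4 -> yes
String 2 '()()()()()(())': depth seq [1 0 1 0 1 0 1 0 1 0 1 2 1 0]
  -> pairs=7 depth=2 groups=6 -> no
String 3 '()(())': depth seq [1 0 1 2 1 0]
  -> pairs=3 depth=2 groups=2 -> no
String 4 '()((()))()()': depth seq [1 0 1 2 3 2 1 0 1 0 1 0]
  -> pairs=6 depth=3 groups=4 -> no
String 5 '(())()()(()())': depth seq [1 2 1 0 1 0 1 0 1 2 1 2 1 0]
  -> pairs=7 depth=2 groups=4 -> no
String 6 '(()()()(())())': depth seq [1 2 1 2 1 2 1 2 3 2 1 2 1 0]
  -> pairs=7 depth=3 groups=1 -> no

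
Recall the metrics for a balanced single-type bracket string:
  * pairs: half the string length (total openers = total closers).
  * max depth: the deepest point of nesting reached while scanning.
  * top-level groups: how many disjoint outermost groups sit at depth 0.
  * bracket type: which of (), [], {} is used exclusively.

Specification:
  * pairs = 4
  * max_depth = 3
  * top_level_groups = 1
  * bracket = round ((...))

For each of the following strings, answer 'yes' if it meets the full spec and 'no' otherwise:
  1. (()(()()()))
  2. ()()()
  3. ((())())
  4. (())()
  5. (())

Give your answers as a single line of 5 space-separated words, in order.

String 1 '(()(()()()))': depth seq [1 2 1 2 3 2 3 2 3 2 1 0]
  -> pairs=6 depth=3 groups=1 -> no
String 2 '()()()': depth seq [1 0 1 0 1 0]
  -> pairs=3 depth=1 groups=3 -> no
String 3 '((())())': depth seq [1 2 3 2 1 2 1 0]
  -> pairs=4 depth=3 groups=1 -> yes
String 4 '(())()': depth seq [1 2 1 0 1 0]
  -> pairs=3 depth=2 groups=2 -> no
String 5 '(())': depth seq [1 2 1 0]
  -> pairs=2 depth=2 groups=1 -> no

Answer: no no yes no no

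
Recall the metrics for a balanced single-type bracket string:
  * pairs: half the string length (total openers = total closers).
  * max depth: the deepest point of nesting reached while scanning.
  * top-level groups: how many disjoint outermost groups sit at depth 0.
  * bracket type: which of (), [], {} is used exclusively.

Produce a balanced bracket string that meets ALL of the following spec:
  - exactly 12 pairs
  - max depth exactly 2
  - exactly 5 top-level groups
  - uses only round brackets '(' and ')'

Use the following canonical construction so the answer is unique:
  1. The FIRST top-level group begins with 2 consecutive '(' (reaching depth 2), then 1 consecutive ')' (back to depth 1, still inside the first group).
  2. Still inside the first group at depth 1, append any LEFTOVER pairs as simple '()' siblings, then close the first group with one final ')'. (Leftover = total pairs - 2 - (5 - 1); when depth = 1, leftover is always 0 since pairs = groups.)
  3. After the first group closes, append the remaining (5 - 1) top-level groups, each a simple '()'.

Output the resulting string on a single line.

Spec: pairs=12 depth=2 groups=5
Leftover pairs = 12 - 2 - (5-1) = 6
First group: deep chain of depth 2 + 6 sibling pairs
Remaining 4 groups: simple '()' each

Answer: (()()()()()()())()()()()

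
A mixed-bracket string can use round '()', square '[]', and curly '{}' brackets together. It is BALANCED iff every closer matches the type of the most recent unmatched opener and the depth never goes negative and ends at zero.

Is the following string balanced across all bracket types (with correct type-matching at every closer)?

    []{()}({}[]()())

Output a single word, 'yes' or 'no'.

Answer: yes

Derivation:
pos 0: push '['; stack = [
pos 1: ']' matches '['; pop; stack = (empty)
pos 2: push '{'; stack = {
pos 3: push '('; stack = {(
pos 4: ')' matches '('; pop; stack = {
pos 5: '}' matches '{'; pop; stack = (empty)
pos 6: push '('; stack = (
pos 7: push '{'; stack = ({
pos 8: '}' matches '{'; pop; stack = (
pos 9: push '['; stack = ([
pos 10: ']' matches '['; pop; stack = (
pos 11: push '('; stack = ((
pos 12: ')' matches '('; pop; stack = (
pos 13: push '('; stack = ((
pos 14: ')' matches '('; pop; stack = (
pos 15: ')' matches '('; pop; stack = (empty)
end: stack empty → VALID
Verdict: properly nested → yes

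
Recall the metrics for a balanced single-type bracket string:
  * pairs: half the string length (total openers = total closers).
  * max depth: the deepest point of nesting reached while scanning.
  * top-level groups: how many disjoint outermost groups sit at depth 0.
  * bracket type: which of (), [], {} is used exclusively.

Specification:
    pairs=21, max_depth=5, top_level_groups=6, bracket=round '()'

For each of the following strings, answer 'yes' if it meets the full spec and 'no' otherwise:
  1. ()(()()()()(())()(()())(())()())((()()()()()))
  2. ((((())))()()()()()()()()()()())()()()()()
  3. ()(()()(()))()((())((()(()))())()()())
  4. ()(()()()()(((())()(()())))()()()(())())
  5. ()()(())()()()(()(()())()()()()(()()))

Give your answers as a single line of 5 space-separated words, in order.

String 1 '()(()()()()(())()(()())(())()())((()()()()()))': depth seq [1 0 1 2 1 2 1 2 1 2 1 2 3 2 1 2 1 2 3 2 3 2 1 2 3 2 1 2 1 2 1 0 1 2 3 2 3 2 3 2 3 2 3 2 1 0]
  -> pairs=23 depth=3 groups=3 -> no
String 2 '((((())))()()()()()()()()()()())()()()()()': depth seq [1 2 3 4 5 4 3 2 1 2 1 2 1 2 1 2 1 2 1 2 1 2 1 2 1 2 1 2 1 2 1 0 1 0 1 0 1 0 1 0 1 0]
  -> pairs=21 depth=5 groups=6 -> yes
String 3 '()(()()(()))()((())((()(()))())()()())': depth seq [1 0 1 2 1 2 1 2 3 2 1 0 1 0 1 2 3 2 1 2 3 4 3 4 5 4 3 2 3 2 1 2 1 2 1 2 1 0]
  -> pairs=19 depth=5 groups=4 -> no
String 4 '()(()()()()(((())()(()())))()()()(())())': depth seq [1 0 1 2 1 2 1 2 1 2 1 2 3 4 5 4 3 4 3 4 5 4 5 4 3 2 1 2 1 2 1 2 1 2 3 2 1 2 1 0]
  -> pairs=20 depth=5 groups=2 -> no
String 5 '()()(())()()()(()(()())()()()()(()()))': depth seq [1 0 1 0 1 2 1 0 1 0 1 0 1 0 1 2 1 2 3 2 3 2 1 2 1 2 1 2 1 2 1 2 3 2 3 2 1 0]
  -> pairs=19 depth=3 groups=7 -> no

Answer: no yes no no no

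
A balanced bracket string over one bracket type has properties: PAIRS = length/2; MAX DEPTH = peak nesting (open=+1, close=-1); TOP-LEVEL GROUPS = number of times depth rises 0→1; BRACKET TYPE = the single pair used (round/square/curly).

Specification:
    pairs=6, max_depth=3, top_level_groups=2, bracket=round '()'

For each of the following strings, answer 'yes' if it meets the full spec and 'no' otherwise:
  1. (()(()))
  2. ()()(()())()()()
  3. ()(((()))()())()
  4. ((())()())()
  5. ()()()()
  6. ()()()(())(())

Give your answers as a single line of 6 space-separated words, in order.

String 1 '(()(()))': depth seq [1 2 1 2 3 2 1 0]
  -> pairs=4 depth=3 groups=1 -> no
String 2 '()()(()())()()()': depth seq [1 0 1 0 1 2 1 2 1 0 1 0 1 0 1 0]
  -> pairs=8 depth=2 groups=6 -> no
String 3 '()(((()))()())()': depth seq [1 0 1 2 3 4 3 2 1 2 1 2 1 0 1 0]
  -> pairs=8 depth=4 groups=3 -> no
String 4 '((())()())()': depth seq [1 2 3 2 1 2 1 2 1 0 1 0]
  -> pairs=6 depth=3 groups=2 -> yes
String 5 '()()()()': depth seq [1 0 1 0 1 0 1 0]
  -> pairs=4 depth=1 groups=4 -> no
String 6 '()()()(())(())': depth seq [1 0 1 0 1 0 1 2 1 0 1 2 1 0]
  -> pairs=7 depth=2 groups=5 -> no

Answer: no no no yes no no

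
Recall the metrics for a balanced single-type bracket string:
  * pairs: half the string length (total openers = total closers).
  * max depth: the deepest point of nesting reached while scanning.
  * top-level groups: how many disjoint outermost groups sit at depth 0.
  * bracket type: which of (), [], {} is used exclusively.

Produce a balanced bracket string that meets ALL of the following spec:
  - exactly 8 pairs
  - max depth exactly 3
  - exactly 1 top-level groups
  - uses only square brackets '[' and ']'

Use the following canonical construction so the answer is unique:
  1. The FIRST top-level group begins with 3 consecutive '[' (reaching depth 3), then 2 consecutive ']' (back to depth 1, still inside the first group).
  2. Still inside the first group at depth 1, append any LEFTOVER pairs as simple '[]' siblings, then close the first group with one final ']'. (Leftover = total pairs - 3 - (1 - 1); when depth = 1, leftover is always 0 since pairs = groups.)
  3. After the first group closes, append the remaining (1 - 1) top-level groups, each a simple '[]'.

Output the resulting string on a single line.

Spec: pairs=8 depth=3 groups=1
Leftover pairs = 8 - 3 - (1-1) = 5
First group: deep chain of depth 3 + 5 sibling pairs
Remaining 0 groups: simple '[]' each

Answer: [[[]][][][][][]]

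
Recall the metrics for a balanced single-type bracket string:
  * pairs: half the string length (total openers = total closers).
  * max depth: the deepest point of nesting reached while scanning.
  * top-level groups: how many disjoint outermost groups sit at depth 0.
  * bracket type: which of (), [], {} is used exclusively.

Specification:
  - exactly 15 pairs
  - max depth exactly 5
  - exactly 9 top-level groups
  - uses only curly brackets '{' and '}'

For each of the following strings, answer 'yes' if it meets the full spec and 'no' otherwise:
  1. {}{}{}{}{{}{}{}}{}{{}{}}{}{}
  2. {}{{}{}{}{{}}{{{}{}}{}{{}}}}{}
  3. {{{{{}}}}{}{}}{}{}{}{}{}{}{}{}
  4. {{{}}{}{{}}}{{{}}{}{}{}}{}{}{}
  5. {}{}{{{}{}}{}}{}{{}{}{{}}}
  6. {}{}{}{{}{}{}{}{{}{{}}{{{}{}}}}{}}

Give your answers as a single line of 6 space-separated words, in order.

String 1 '{}{}{}{}{{}{}{}}{}{{}{}}{}{}': depth seq [1 0 1 0 1 0 1 0 1 2 1 2 1 2 1 0 1 0 1 2 1 2 1 0 1 0 1 0]
  -> pairs=14 depth=2 groups=9 -> no
String 2 '{}{{}{}{}{{}}{{{}{}}{}{{}}}}{}': depth seq [1 0 1 2 1 2 1 2 1 2 3 2 1 2 3 4 3 4 3 2 3 2 3 4 3 2 1 0 1 0]
  -> pairs=15 depth=4 groups=3 -> no
String 3 '{{{{{}}}}{}{}}{}{}{}{}{}{}{}{}': depth seq [1 2 3 4 5 4 3 2 1 2 1 2 1 0 1 0 1 0 1 0 1 0 1 0 1 0 1 0 1 0]
  -> pairs=15 depth=5 groups=9 -> yes
String 4 '{{{}}{}{{}}}{{{}}{}{}{}}{}{}{}': depth seq [1 2 3 2 1 2 1 2 3 2 1 0 1 2 3 2 1 2 1 2 1 2 1 0 1 0 1 0 1 0]
  -> pairs=15 depth=3 groups=5 -> no
String 5 '{}{}{{{}{}}{}}{}{{}{}{{}}}': depth seq [1 0 1 0 1 2 3 2 3 2 1 2 1 0 1 0 1 2 1 2 1 2 3 2 1 0]
  -> pairs=13 depth=3 groups=5 -> no
String 6 '{}{}{}{{}{}{}{}{{}{{}}{{{}{}}}}{}}': depth seq [1 0 1 0 1 0 1 2 1 2 1 2 1 2 1 2 3 2 3 4 3 2 3 4 5 4 5 4 3 2 1 2 1 0]
  -> pairs=17 depth=5 groups=4 -> no

Answer: no no yes no no no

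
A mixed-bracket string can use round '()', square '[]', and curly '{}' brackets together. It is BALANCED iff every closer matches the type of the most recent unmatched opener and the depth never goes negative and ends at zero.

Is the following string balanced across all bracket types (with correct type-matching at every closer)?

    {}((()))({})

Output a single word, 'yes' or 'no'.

Answer: yes

Derivation:
pos 0: push '{'; stack = {
pos 1: '}' matches '{'; pop; stack = (empty)
pos 2: push '('; stack = (
pos 3: push '('; stack = ((
pos 4: push '('; stack = (((
pos 5: ')' matches '('; pop; stack = ((
pos 6: ')' matches '('; pop; stack = (
pos 7: ')' matches '('; pop; stack = (empty)
pos 8: push '('; stack = (
pos 9: push '{'; stack = ({
pos 10: '}' matches '{'; pop; stack = (
pos 11: ')' matches '('; pop; stack = (empty)
end: stack empty → VALID
Verdict: properly nested → yes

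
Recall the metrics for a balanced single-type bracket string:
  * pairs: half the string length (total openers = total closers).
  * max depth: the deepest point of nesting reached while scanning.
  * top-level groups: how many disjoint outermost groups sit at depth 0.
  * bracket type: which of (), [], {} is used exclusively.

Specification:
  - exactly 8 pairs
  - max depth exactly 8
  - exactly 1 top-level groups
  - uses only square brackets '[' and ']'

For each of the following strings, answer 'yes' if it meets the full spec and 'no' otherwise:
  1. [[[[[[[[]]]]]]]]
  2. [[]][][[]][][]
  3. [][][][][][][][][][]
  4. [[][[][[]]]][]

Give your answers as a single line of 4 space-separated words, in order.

Answer: yes no no no

Derivation:
String 1 '[[[[[[[[]]]]]]]]': depth seq [1 2 3 4 5 6 7 8 7 6 5 4 3 2 1 0]
  -> pairs=8 depth=8 groups=1 -> yes
String 2 '[[]][][[]][][]': depth seq [1 2 1 0 1 0 1 2 1 0 1 0 1 0]
  -> pairs=7 depth=2 groups=5 -> no
String 3 '[][][][][][][][][][]': depth seq [1 0 1 0 1 0 1 0 1 0 1 0 1 0 1 0 1 0 1 0]
  -> pairs=10 depth=1 groups=10 -> no
String 4 '[[][[][[]]]][]': depth seq [1 2 1 2 3 2 3 4 3 2 1 0 1 0]
  -> pairs=7 depth=4 groups=2 -> no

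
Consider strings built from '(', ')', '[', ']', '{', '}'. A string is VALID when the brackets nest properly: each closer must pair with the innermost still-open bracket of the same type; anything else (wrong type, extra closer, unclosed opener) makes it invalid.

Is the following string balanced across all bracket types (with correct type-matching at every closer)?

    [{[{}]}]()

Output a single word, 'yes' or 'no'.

Answer: yes

Derivation:
pos 0: push '['; stack = [
pos 1: push '{'; stack = [{
pos 2: push '['; stack = [{[
pos 3: push '{'; stack = [{[{
pos 4: '}' matches '{'; pop; stack = [{[
pos 5: ']' matches '['; pop; stack = [{
pos 6: '}' matches '{'; pop; stack = [
pos 7: ']' matches '['; pop; stack = (empty)
pos 8: push '('; stack = (
pos 9: ')' matches '('; pop; stack = (empty)
end: stack empty → VALID
Verdict: properly nested → yes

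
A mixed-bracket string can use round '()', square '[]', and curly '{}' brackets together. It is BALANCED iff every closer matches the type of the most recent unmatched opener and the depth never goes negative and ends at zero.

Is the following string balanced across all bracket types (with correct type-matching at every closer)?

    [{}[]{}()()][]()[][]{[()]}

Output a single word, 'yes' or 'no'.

Answer: yes

Derivation:
pos 0: push '['; stack = [
pos 1: push '{'; stack = [{
pos 2: '}' matches '{'; pop; stack = [
pos 3: push '['; stack = [[
pos 4: ']' matches '['; pop; stack = [
pos 5: push '{'; stack = [{
pos 6: '}' matches '{'; pop; stack = [
pos 7: push '('; stack = [(
pos 8: ')' matches '('; pop; stack = [
pos 9: push '('; stack = [(
pos 10: ')' matches '('; pop; stack = [
pos 11: ']' matches '['; pop; stack = (empty)
pos 12: push '['; stack = [
pos 13: ']' matches '['; pop; stack = (empty)
pos 14: push '('; stack = (
pos 15: ')' matches '('; pop; stack = (empty)
pos 16: push '['; stack = [
pos 17: ']' matches '['; pop; stack = (empty)
pos 18: push '['; stack = [
pos 19: ']' matches '['; pop; stack = (empty)
pos 20: push '{'; stack = {
pos 21: push '['; stack = {[
pos 22: push '('; stack = {[(
pos 23: ')' matches '('; pop; stack = {[
pos 24: ']' matches '['; pop; stack = {
pos 25: '}' matches '{'; pop; stack = (empty)
end: stack empty → VALID
Verdict: properly nested → yes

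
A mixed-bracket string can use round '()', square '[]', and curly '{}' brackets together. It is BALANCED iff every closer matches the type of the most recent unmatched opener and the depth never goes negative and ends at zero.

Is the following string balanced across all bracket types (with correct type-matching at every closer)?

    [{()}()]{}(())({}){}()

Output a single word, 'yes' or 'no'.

pos 0: push '['; stack = [
pos 1: push '{'; stack = [{
pos 2: push '('; stack = [{(
pos 3: ')' matches '('; pop; stack = [{
pos 4: '}' matches '{'; pop; stack = [
pos 5: push '('; stack = [(
pos 6: ')' matches '('; pop; stack = [
pos 7: ']' matches '['; pop; stack = (empty)
pos 8: push '{'; stack = {
pos 9: '}' matches '{'; pop; stack = (empty)
pos 10: push '('; stack = (
pos 11: push '('; stack = ((
pos 12: ')' matches '('; pop; stack = (
pos 13: ')' matches '('; pop; stack = (empty)
pos 14: push '('; stack = (
pos 15: push '{'; stack = ({
pos 16: '}' matches '{'; pop; stack = (
pos 17: ')' matches '('; pop; stack = (empty)
pos 18: push '{'; stack = {
pos 19: '}' matches '{'; pop; stack = (empty)
pos 20: push '('; stack = (
pos 21: ')' matches '('; pop; stack = (empty)
end: stack empty → VALID
Verdict: properly nested → yes

Answer: yes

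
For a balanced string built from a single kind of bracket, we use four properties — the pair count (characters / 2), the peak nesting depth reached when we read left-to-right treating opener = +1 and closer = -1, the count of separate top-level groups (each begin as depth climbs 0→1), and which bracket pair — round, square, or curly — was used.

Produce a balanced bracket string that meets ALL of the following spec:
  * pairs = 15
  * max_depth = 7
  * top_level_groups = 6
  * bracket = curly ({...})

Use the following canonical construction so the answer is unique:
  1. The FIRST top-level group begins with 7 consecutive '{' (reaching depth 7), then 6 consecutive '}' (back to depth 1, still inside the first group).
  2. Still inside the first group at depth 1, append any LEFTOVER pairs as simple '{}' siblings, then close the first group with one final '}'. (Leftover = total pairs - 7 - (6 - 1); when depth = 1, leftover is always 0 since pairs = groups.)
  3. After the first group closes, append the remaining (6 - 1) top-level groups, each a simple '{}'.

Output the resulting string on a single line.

Spec: pairs=15 depth=7 groups=6
Leftover pairs = 15 - 7 - (6-1) = 3
First group: deep chain of depth 7 + 3 sibling pairs
Remaining 5 groups: simple '{}' each

Answer: {{{{{{{}}}}}}{}{}{}}{}{}{}{}{}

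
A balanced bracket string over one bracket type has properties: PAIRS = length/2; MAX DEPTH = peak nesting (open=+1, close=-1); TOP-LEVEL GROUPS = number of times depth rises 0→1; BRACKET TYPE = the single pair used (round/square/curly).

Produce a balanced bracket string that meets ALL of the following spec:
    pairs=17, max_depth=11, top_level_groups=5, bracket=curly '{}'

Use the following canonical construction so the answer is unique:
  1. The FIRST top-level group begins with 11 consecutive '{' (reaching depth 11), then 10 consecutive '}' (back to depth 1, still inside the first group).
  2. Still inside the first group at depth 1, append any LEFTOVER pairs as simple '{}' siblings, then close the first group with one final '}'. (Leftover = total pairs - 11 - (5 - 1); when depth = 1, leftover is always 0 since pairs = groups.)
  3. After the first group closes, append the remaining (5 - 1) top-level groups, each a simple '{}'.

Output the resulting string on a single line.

Answer: {{{{{{{{{{{}}}}}}}}}}{}{}}{}{}{}{}

Derivation:
Spec: pairs=17 depth=11 groups=5
Leftover pairs = 17 - 11 - (5-1) = 2
First group: deep chain of depth 11 + 2 sibling pairs
Remaining 4 groups: simple '{}' each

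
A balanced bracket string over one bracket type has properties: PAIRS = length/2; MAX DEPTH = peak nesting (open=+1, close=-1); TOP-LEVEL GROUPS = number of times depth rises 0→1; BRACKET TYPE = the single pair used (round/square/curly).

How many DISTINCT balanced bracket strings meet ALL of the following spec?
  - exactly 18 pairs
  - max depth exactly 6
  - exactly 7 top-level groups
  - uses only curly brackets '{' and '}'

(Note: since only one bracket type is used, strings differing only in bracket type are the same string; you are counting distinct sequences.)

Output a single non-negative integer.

Answer: 979825

Derivation:
Spec: pairs=18 depth=6 groups=7
Count(depth <= 6) = 7926828
Count(depth <= 5) = 6947003
Count(depth == 6) = 7926828 - 6947003 = 979825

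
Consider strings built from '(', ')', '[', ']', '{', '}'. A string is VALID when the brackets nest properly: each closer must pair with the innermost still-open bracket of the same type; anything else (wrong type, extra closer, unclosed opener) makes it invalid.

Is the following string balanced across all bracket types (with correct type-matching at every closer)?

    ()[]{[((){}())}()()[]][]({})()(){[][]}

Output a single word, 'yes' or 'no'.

Answer: no

Derivation:
pos 0: push '('; stack = (
pos 1: ')' matches '('; pop; stack = (empty)
pos 2: push '['; stack = [
pos 3: ']' matches '['; pop; stack = (empty)
pos 4: push '{'; stack = {
pos 5: push '['; stack = {[
pos 6: push '('; stack = {[(
pos 7: push '('; stack = {[((
pos 8: ')' matches '('; pop; stack = {[(
pos 9: push '{'; stack = {[({
pos 10: '}' matches '{'; pop; stack = {[(
pos 11: push '('; stack = {[((
pos 12: ')' matches '('; pop; stack = {[(
pos 13: ')' matches '('; pop; stack = {[
pos 14: saw closer '}' but top of stack is '[' (expected ']') → INVALID
Verdict: type mismatch at position 14: '}' closes '[' → no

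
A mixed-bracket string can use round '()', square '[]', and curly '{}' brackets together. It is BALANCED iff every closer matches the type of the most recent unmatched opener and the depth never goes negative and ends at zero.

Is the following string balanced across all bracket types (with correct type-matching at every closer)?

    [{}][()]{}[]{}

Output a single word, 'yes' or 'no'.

Answer: yes

Derivation:
pos 0: push '['; stack = [
pos 1: push '{'; stack = [{
pos 2: '}' matches '{'; pop; stack = [
pos 3: ']' matches '['; pop; stack = (empty)
pos 4: push '['; stack = [
pos 5: push '('; stack = [(
pos 6: ')' matches '('; pop; stack = [
pos 7: ']' matches '['; pop; stack = (empty)
pos 8: push '{'; stack = {
pos 9: '}' matches '{'; pop; stack = (empty)
pos 10: push '['; stack = [
pos 11: ']' matches '['; pop; stack = (empty)
pos 12: push '{'; stack = {
pos 13: '}' matches '{'; pop; stack = (empty)
end: stack empty → VALID
Verdict: properly nested → yes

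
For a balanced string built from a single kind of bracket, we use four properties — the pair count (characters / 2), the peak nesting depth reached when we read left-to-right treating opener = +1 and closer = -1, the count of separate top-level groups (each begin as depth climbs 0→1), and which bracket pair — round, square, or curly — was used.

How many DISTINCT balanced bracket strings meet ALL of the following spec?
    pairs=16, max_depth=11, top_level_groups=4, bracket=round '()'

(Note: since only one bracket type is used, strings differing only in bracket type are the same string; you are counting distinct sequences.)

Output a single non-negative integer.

Spec: pairs=16 depth=11 groups=4
Count(depth <= 11) = 4345865
Count(depth <= 10) = 4344773
Count(depth == 11) = 4345865 - 4344773 = 1092

Answer: 1092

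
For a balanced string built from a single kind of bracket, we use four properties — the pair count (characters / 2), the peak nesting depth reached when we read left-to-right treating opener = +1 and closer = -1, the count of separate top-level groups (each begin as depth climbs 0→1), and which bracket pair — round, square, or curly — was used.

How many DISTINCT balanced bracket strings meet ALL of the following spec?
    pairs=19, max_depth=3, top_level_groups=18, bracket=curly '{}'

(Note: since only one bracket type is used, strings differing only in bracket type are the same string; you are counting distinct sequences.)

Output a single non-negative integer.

Answer: 0

Derivation:
Spec: pairs=19 depth=3 groups=18
Count(depth <= 3) = 18
Count(depth <= 2) = 18
Count(depth == 3) = 18 - 18 = 0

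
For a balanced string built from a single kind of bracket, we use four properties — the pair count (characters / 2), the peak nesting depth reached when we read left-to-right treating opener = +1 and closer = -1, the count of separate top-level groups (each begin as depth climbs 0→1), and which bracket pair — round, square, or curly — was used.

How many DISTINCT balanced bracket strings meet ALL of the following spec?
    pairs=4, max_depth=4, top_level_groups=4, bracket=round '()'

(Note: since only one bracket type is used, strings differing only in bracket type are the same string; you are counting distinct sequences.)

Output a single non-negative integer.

Answer: 0

Derivation:
Spec: pairs=4 depth=4 groups=4
Count(depth <= 4) = 1
Count(depth <= 3) = 1
Count(depth == 4) = 1 - 1 = 0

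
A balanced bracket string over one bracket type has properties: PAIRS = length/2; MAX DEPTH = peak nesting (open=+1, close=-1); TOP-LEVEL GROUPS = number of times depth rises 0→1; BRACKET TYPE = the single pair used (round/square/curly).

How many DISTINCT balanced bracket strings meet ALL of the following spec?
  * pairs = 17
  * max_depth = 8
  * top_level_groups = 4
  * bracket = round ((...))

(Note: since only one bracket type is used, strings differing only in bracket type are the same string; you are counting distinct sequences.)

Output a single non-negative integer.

Answer: 745416

Derivation:
Spec: pairs=17 depth=8 groups=4
Count(depth <= 8) = 15668352
Count(depth <= 7) = 14922936
Count(depth == 8) = 15668352 - 14922936 = 745416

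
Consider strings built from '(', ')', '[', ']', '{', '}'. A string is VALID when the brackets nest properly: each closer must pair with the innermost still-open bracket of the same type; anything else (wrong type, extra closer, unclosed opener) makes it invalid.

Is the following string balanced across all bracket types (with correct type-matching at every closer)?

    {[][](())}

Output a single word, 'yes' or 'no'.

pos 0: push '{'; stack = {
pos 1: push '['; stack = {[
pos 2: ']' matches '['; pop; stack = {
pos 3: push '['; stack = {[
pos 4: ']' matches '['; pop; stack = {
pos 5: push '('; stack = {(
pos 6: push '('; stack = {((
pos 7: ')' matches '('; pop; stack = {(
pos 8: ')' matches '('; pop; stack = {
pos 9: '}' matches '{'; pop; stack = (empty)
end: stack empty → VALID
Verdict: properly nested → yes

Answer: yes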